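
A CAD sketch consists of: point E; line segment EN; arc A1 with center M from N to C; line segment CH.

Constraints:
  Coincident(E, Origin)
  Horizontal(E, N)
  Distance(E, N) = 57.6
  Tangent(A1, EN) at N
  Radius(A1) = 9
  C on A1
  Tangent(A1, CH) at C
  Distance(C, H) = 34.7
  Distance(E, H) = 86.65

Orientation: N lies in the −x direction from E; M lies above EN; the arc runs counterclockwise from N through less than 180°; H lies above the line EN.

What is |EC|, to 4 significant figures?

53.94

Checks: E = (0.00, 0.00) ✓; E.y = 0.00, N.y = 0.00 ✓; |MC| = 9.000 ✓; ∠(MC, CH) = 90.00° ✓; |CH| = 34.70 ✓; |EH| = 86.65 ✓.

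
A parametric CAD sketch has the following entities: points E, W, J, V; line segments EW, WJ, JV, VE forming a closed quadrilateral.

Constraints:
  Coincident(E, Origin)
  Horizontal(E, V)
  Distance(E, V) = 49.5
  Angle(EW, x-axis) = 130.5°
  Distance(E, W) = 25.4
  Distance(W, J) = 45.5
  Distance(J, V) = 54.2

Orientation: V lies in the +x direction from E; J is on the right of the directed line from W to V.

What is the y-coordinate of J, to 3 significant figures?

-22.9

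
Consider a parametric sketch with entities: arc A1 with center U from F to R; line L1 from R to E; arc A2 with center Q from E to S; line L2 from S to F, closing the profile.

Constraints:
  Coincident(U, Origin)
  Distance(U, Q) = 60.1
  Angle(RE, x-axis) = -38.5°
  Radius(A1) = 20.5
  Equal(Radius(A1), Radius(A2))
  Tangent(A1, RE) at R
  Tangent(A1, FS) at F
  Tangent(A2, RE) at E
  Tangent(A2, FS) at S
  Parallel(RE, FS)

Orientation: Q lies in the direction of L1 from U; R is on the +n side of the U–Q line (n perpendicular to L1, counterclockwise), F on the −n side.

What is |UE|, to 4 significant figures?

63.50

Tangency of A1 to both parallel lines with radius 20.5 puts R and F at U ± 20.5·n: R = (12.76, 16.04), F = (-12.76, -16.04). Equal radii place E and S the same way about Q: E = Q + 20.5·n = (59.80, -21.37), S = Q − 20.5·n = (34.27, -53.46). Then |UE| = |E − U| = 63.50.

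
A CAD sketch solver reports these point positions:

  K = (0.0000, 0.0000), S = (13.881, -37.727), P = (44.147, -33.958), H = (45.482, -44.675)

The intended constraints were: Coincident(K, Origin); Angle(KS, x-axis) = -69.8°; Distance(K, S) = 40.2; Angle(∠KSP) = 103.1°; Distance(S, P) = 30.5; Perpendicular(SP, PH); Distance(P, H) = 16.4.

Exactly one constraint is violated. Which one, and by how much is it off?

Distance(P, H) = 16.4 — off by 5.60.

K = (0.00, 0.00) ✓; KS at -69.80° ✓; |KS| = 40.20 ✓; ∠KSP = 103.1° ✓; |SP| = 30.50 ✓; ∠(SP, PH) = 90.00° ✓; |PH| = 10.80 ✗.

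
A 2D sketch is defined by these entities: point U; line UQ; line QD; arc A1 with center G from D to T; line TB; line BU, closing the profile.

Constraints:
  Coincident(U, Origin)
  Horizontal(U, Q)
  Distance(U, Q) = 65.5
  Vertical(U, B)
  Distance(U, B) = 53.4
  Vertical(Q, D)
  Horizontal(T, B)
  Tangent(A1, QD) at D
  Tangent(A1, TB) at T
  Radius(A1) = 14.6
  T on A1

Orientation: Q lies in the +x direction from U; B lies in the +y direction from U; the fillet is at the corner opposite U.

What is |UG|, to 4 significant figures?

64.00

U is at the origin; U and Q share the same y with |UQ| = 65.5 and Q on the +x side, so Q = (65.50, 0.000). UB is vertical with |UB| = 53.4 and B on the +y side, so B = (0.000, 53.40). The virtual corner opposite U is at (65.50, 53.40). Tangency of A1 to QD means the radius GD is perpendicular to QD and the tangent condition forces GT to be normal to TB, with radius 14.6, so the center G sits 14.6 in from both sides at G = (50.90, 38.80). Then |UG| = |G − U| = 64.00.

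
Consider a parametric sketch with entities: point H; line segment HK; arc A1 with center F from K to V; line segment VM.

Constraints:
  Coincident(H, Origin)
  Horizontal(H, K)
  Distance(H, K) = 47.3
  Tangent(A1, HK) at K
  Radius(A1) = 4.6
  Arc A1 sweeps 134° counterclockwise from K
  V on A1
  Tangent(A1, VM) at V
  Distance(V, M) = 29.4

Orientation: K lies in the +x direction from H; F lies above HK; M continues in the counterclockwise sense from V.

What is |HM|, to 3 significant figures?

41.8

H is at the origin; HK is horizontal with |HK| = 47.3 and K on the +x side, so K = (47.3, 0.00). Tangency of A1 to HK means the radius FK is perpendicular to HK, so F = K + (0, 4.6) = (47.3, 4.60). On A1, K sits at bearing -90° from F; a 134° counterclockwise sweep puts V at bearing 44°, so V = F + 4.6·(cos 44°, sin 44°) = (50.6, 7.80). The tangent condition forces FV to be normal to VM, so VM runs along (−sin 44°, cos 44°); with |VM| = 29.4, M = (30.2, 28.9). Then |HM| = |M − H| = 41.8.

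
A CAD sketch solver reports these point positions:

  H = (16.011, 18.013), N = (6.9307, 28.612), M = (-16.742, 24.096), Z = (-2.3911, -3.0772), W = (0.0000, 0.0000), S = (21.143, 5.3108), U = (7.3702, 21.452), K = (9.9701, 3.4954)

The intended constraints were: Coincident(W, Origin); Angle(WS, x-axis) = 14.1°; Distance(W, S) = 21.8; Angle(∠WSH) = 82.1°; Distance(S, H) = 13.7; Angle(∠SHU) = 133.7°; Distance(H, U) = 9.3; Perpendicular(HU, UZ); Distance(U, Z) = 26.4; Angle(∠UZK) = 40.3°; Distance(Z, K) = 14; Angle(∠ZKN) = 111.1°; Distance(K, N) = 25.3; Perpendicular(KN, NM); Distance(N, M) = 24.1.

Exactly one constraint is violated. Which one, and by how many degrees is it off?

Perpendicular(KN, NM) — off by 3.90°.

W = (0.00, 0.00) ✓; WS at 14.10° ✓; |WS| = 21.80 ✓; ∠WSH = 82.10° ✓; |SH| = 13.70 ✓; ∠SHU = 133.7° ✓; |HU| = 9.300 ✓; ∠(HU, UZ) = 90.00° ✓; |UZ| = 26.40 ✓; ∠UZK = 40.30° ✓; |ZK| = 14.00 ✓; ∠ZKN = 111.1° ✓; |KN| = 25.30 ✓; ∠(KN, NM) = 93.90° ✗; |NM| = 24.10 ✓.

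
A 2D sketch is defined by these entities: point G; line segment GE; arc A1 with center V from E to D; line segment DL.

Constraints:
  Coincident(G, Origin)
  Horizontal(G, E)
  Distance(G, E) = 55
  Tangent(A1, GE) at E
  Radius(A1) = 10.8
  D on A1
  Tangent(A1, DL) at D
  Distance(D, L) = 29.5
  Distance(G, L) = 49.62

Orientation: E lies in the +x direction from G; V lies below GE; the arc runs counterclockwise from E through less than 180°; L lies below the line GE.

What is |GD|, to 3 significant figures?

45.4

Checks: |GE| = 55.00 ✓; |VD| = 10.80 ✓; ∠(VD, DL) = 90.00° ✓; |DL| = 29.50 ✓; |GL| = 49.62 ✓.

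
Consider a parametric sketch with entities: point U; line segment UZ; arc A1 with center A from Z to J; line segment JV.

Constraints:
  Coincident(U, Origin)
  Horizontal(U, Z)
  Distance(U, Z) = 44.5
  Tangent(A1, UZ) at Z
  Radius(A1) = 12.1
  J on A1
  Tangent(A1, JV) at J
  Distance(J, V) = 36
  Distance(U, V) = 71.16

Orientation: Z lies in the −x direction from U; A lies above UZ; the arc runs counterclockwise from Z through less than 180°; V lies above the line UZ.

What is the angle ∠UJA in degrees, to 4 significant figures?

123.5°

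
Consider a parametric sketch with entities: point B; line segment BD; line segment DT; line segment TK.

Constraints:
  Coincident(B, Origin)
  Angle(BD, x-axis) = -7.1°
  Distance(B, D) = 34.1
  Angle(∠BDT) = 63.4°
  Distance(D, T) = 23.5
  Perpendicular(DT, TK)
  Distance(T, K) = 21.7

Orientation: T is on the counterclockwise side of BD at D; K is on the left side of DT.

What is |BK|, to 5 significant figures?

12.043

∠BDT = 63.4°, so DT runs at -7.1° + (180° − 63.4°) = 109.50° from the x-axis; with |DT| = 23.5, T = D + 23.5·(cos 109.50°, sin 109.50°) = (25.994, 17.937). The perpendicularity gives TK at right angles to DT; with |TK| = 21.7 on the left of DT, K = T + 21.7·(-0.94264, -0.33381) = (5.5387, 10.694). Then |BK| = |K − B| = 12.043.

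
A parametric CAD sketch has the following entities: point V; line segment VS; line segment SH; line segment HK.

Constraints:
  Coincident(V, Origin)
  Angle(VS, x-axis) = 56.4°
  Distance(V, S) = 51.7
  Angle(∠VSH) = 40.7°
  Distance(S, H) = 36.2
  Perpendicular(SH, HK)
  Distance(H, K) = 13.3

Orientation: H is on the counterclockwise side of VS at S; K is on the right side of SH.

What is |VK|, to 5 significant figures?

47.109

V is at the origin; VS runs at 56.4° with length 51.7, so S = 51.7·(cos 56.4°, sin 56.4°) = (28.610, 43.062). ∠VSH = 40.7°, so SH runs at 56.4° + (180° − 40.7°) = 195.70° from the x-axis; with |SH| = 36.2, H = S + 36.2·(cos 195.70°, sin 195.70°) = (-6.2391, 33.266). SH ⟂ HK; with |HK| = 13.3 on the right of SH, K = H + 13.3·(-0.27060, 0.96269) = (-9.8381, 46.070). Then |VK| = |K − V| = 47.109.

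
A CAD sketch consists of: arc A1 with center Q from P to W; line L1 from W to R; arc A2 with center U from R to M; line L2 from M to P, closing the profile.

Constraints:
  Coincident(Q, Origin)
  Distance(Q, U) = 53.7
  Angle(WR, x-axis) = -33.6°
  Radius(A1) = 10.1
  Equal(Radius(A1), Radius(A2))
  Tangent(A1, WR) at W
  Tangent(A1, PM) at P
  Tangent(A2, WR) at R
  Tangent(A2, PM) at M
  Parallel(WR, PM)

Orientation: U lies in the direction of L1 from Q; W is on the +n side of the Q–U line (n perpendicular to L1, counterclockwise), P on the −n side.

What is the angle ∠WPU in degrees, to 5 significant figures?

79.348°

The slot axis is L1's direction at -33.6°, so u = (cos -33.6°, sin -33.6°) = (0.83292, -0.55339) and n = (−sin -33.6°, cos -33.6°) = (0.55339, 0.83292). Q is at the origin and U lies 53.7 along u from Q, so U = 53.7·u = (44.728, -29.717). Tangency of A1 to both parallel lines with radius 10.1 puts W and P at Q ± 10.1·n: W = (5.5893, 8.4125), P = (-5.5893, -8.4125). Then cos ∠WPU = PW·PU / (|PW||PU|), giving 79.348°.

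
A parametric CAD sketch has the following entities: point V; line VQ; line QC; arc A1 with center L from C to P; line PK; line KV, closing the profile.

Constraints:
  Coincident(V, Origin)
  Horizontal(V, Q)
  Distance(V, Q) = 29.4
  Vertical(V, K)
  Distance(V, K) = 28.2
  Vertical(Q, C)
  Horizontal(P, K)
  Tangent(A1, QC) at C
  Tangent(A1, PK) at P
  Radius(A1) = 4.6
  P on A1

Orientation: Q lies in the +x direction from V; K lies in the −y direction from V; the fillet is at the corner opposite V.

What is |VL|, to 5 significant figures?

34.234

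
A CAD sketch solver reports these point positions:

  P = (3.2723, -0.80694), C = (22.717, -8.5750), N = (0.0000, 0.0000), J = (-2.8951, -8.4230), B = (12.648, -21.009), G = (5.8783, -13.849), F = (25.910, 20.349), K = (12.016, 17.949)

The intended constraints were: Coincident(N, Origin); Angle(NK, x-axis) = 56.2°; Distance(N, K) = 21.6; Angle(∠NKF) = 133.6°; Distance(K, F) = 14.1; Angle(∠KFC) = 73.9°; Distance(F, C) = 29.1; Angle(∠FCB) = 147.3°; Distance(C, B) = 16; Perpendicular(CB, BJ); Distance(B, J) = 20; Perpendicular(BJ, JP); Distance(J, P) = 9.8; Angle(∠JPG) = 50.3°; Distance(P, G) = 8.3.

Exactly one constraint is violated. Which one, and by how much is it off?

Distance(P, G) = 8.3 — off by 5.00.

N = (0.00, 0.00) ✓; NK at 56.20° ✓; |NK| = 21.60 ✓; ∠NKF = 133.6° ✓; |KF| = 14.10 ✓; ∠KFC = 73.90° ✓; |FC| = 29.10 ✓; ∠FCB = 147.3° ✓; |CB| = 16.00 ✓; ∠(CB, BJ) = 90.00° ✓; |BJ| = 20.00 ✓; ∠(BJ, JP) = 90.00° ✓; |JP| = 9.800 ✓; ∠JPG = 50.30° ✓; |PG| = 13.30 ✗.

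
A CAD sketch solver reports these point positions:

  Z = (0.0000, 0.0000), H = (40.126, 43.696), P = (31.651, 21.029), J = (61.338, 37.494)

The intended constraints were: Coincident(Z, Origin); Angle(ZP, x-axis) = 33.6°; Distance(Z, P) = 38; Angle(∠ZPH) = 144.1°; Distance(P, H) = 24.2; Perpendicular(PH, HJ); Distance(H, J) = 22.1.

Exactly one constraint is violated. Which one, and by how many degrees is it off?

Perpendicular(PH, HJ) — off by 4.20°.

Z = (0.00, 0.00) ✓; ZP at 33.60° ✓; |ZP| = 38.00 ✓; ∠ZPH = 144.1° ✓; |PH| = 24.20 ✓; ∠(PH, HJ) = 85.80° ✗; |HJ| = 22.10 ✓.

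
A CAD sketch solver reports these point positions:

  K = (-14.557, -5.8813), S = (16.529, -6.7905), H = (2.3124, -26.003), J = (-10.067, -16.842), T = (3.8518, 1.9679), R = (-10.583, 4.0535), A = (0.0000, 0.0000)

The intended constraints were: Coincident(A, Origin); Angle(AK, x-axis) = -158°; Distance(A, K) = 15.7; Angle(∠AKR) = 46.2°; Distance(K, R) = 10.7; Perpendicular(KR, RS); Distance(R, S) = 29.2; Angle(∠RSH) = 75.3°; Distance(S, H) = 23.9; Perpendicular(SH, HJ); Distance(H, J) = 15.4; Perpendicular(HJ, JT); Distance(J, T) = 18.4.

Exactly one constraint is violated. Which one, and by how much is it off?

Distance(J, T) = 18.4 — off by 5.00.

A = (0.00, 0.00) ✓; AK at -158.0° ✓; |AK| = 15.70 ✓; ∠AKR = 46.20° ✓; |KR| = 10.70 ✓; ∠(KR, RS) = 90.00° ✓; |RS| = 29.20 ✓; ∠RSH = 75.30° ✓; |SH| = 23.90 ✓; ∠(SH, HJ) = 90.00° ✓; |HJ| = 15.40 ✓; ∠(HJ, JT) = 90.00° ✓; |JT| = 23.40 ✗.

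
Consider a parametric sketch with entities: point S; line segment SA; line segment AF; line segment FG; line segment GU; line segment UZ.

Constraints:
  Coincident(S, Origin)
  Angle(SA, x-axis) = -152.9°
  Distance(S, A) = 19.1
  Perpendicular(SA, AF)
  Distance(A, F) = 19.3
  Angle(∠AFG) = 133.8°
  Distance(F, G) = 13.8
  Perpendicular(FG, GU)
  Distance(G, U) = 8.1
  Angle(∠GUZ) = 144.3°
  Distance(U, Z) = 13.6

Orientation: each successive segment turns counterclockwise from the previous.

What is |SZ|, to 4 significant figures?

9.677

S is at the origin; SA runs at -152.9° with length 19.1, so A = (-17.00, -8.701). SA ⟂ AF, so AF runs at -62.90°; with |AF| = 19.3, F = (-8.211, -25.88). ∠AFG = 133.8° gives FG at -16.70° from the x-axis; with |FG| = 13.8, G = (5.007, -29.85). FG is perpendicular to GU, so GU runs at 73.30°; with |GU| = 8.1, U = (7.335, -22.09). ∠GUZ = 144.3° gives UZ at 109.0° from the x-axis; with |UZ| = 13.6, Z = (2.907, -9.230). Then |SZ| = |Z − S| = 9.677.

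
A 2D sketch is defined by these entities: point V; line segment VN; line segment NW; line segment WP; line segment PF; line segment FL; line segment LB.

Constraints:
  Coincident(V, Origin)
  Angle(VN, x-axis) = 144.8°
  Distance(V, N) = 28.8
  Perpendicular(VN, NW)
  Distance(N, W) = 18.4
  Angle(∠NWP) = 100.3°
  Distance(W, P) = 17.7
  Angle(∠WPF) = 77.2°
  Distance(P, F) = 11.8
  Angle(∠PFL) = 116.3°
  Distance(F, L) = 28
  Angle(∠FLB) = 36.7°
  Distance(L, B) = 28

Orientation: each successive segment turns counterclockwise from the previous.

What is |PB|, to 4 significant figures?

12.41

∠PFL = 116.3° gives FL at 121.0° from the x-axis; with |FL| = 28.0, L = (-29.78, 22.87). ∠FLB = 36.7° gives LB at -95.70° from the x-axis; with |LB| = 28.0, B = (-32.56, -4.990). Then |PB| = |B − P| = 12.41.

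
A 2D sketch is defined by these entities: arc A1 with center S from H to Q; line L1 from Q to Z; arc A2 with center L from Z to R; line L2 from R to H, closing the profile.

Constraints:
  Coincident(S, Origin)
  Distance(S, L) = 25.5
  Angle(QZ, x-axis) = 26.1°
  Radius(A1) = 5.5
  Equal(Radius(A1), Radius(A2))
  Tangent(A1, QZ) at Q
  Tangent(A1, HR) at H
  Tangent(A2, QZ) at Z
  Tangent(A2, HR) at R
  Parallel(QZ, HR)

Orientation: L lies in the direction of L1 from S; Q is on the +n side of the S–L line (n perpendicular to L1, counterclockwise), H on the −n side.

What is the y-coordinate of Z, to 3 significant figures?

16.2

Tangency of A1 to both parallel lines with radius 5.5 puts Q and H at S ± 5.5·n: Q = (-2.42, 4.94), H = (2.42, -4.94). Equal radii place Z and R the same way about L: Z = L + 5.5·n = (20.5, 16.2), R = L − 5.5·n = (25.3, 6.28). So Z.y = 16.2.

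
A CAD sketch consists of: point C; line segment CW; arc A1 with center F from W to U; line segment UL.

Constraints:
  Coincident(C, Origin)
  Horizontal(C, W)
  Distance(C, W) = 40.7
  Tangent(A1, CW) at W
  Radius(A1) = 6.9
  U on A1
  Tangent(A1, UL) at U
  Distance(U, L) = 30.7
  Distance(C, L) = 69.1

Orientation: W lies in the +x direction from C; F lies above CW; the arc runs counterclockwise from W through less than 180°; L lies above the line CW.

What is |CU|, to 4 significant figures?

46.74

Checks: |FU| = 6.900 ✓; ∠(FU, UL) = 90.00° ✓; |UL| = 30.70 ✓; |CL| = 69.10 ✓.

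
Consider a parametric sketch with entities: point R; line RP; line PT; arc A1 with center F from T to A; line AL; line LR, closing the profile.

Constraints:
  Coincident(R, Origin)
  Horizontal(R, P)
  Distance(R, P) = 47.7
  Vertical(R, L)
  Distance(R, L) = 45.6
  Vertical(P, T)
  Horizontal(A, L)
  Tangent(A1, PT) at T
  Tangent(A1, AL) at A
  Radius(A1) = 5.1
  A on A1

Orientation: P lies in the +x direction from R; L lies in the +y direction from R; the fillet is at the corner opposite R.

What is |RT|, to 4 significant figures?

62.57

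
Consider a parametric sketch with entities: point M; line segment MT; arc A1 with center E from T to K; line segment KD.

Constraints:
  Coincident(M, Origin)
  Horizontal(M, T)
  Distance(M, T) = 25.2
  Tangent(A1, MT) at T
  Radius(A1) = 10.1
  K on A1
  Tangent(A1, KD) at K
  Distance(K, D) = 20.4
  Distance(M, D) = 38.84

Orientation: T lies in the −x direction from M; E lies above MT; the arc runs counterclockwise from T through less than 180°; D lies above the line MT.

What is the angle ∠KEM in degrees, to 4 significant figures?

38.17°

M is at the origin; MT is horizontal with |MT| = 25.2 and T on the −x side, so T = (-25.20, 0.000). Tangency of A1 to MT means the radius ET is perpendicular to MT, so E = T + (0, 10.1) = (-25.20, 10.10). Since EK ⟂ KD (tangency), |ED| = √(10.1² + 20.4²) = 22.76 regardless of where K sits on A1. So D lies on both circle(M, 38.84) and circle(E, 22.76); the above-MT intersection is D = (-21.24, 32.52). K is the foot of the tangent from D: K = (-15.51, 12.94).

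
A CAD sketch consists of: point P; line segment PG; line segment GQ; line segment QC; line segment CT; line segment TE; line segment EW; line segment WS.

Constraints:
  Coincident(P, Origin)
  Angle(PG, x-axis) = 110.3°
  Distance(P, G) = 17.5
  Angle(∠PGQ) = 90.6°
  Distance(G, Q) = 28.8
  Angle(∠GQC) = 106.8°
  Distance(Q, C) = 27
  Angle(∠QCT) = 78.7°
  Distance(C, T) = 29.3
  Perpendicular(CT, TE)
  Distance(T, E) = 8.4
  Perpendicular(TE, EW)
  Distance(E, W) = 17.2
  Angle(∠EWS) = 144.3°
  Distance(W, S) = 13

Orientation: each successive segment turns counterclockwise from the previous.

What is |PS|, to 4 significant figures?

36.00

P is at the origin; PG runs at 110.3° with length 17.5, so G = (-6.071, 16.41). ∠PGQ = 90.6° gives GQ at -160.3° from the x-axis; with |GQ| = 28.8, Q = (-33.19, 6.705). ∠GQC = 106.8° gives QC at -87.10° from the x-axis; with |QC| = 27.0, C = (-31.82, -20.26). ∠QCT = 78.7° gives CT at 14.20° from the x-axis; with |CT| = 29.3, T = (-3.415, -13.07). CT ⟂ TE, so TE runs at 104.2°; with |TE| = 8.4, E = (-5.476, -4.930). TE ⟂ EW, so EW runs at -165.8°; with |EW| = 17.2, W = (-22.15, -9.149). ∠EWS = 144.3° gives WS at -130.1° from the x-axis; with |WS| = 13.0, S = (-30.52, -19.09). Then |PS| = |S − P| = 36.00.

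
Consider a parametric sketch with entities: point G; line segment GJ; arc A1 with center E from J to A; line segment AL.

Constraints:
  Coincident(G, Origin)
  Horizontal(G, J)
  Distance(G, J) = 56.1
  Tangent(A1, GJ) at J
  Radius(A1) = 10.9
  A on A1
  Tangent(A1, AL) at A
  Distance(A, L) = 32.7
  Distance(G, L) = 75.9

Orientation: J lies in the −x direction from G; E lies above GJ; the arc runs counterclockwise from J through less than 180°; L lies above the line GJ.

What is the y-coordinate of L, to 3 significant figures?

45.0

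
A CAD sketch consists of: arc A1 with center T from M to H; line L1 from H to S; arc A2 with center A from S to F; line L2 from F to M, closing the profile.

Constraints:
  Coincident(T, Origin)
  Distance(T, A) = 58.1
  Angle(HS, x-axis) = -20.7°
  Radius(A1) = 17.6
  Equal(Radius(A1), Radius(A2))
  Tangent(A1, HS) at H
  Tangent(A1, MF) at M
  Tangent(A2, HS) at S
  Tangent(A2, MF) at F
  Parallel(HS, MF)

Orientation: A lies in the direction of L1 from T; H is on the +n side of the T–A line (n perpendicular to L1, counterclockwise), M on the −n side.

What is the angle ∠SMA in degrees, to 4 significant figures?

14.36°

The slot axis is L1's direction at -20.7°, so u = (cos -20.7°, sin -20.7°) = (0.9354, -0.3535) and n = (−sin -20.7°, cos -20.7°) = (0.3535, 0.9354). T is at the origin and A lies 58.1 along u from T, so A = 58.1·u = (54.35, -20.54). Tangency of A1 to both parallel lines with radius 17.6 puts H and M at T ± 17.6·n: H = (6.221, 16.46), M = (-6.221, -16.46). Equal radii place S and F the same way about A: S = A + 17.6·n = (60.57, -4.073), F = A − 17.6·n = (48.13, -37.00). Then cos ∠SMA = MS·MA / (|MS||MA|), giving 14.36°.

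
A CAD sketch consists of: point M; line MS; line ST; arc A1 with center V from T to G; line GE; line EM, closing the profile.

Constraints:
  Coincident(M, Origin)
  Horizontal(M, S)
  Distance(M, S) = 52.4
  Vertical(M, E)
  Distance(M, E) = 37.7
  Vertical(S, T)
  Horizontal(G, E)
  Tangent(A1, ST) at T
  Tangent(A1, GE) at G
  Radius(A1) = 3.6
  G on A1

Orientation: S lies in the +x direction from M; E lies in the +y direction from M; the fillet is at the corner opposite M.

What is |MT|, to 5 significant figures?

62.519

M is at the origin; M and S share the same y with |MS| = 52.4 and S on the +x side, so S = (52.400, 0.0000). ME is vertical with |ME| = 37.7 and E on the +y side, so E = (0.0000, 37.700). The virtual corner opposite M is at (52.400, 37.700). A1 meets ST tangentially, so VT is at right angles to ST and since A1 is tangent to GE there, VG ⟂ GE, with radius 3.6, so the center V sits 3.6 in from both sides at V = (48.800, 34.100). That places the tangent points at T = (52.400, 34.100) on ST and G = (48.800, 37.700) on GE. Then |MT| = |T − M| = 62.519.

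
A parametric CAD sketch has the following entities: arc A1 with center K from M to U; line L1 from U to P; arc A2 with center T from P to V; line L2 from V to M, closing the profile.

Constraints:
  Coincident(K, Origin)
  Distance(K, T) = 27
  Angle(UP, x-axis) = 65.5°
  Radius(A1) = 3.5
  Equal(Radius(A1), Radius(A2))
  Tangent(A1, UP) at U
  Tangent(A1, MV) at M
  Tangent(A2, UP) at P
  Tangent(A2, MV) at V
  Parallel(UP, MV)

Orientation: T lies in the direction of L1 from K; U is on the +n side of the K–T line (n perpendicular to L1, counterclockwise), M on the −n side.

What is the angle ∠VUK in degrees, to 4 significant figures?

75.47°

The slot axis is L1's direction at 65.5°, so u = (cos 65.5°, sin 65.5°) = (0.4147, 0.9100) and n = (−sin 65.5°, cos 65.5°) = (-0.9100, 0.4147). K is at the origin and T lies 27.0 along u from K, so T = 27.0·u = (11.20, 24.57). Tangency of A1 to both parallel lines with radius 3.5 puts U and M at K ± 3.5·n: U = (-3.185, 1.451), M = (3.185, -1.451). Equal radii place P and V the same way about T: P = T + 3.5·n = (8.012, 26.02), V = T − 3.5·n = (14.38, 23.12). Then cos ∠VUK = UV·UK / (|UV||UK|), giving 75.47°.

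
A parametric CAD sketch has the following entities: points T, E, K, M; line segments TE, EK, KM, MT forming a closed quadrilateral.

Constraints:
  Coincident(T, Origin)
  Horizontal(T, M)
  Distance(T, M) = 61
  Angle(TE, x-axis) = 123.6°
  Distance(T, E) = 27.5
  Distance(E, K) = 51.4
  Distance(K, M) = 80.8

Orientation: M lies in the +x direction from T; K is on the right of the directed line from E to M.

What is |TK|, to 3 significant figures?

32.0

Checks: |EK| = 51.40 ✓; |KM| = 80.80 ✓.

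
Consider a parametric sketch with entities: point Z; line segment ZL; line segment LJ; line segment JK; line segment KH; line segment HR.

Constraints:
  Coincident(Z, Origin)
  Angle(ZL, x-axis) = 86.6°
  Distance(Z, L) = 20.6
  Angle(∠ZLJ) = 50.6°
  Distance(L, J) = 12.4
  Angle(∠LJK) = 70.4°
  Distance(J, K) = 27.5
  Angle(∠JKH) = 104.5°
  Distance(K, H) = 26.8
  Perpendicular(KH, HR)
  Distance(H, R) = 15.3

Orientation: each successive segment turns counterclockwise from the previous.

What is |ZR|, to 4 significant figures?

36.05

Z is at the origin; ZL runs at 86.6° with length 20.6, so L = (1.222, 20.56). ∠ZLJ = 50.6° gives LJ at -144.0° from the x-axis; with |LJ| = 12.4, J = (-8.810, 13.28). ∠LJK = 70.4° gives JK at -34.40° from the x-axis; with |JK| = 27.5, K = (13.88, -2.261). ∠JKH = 104.5° gives KH at 41.10° from the x-axis; with |KH| = 26.8, H = (34.08, 15.36). KH is perpendicular to HR, so HR runs at 131.1°; with |HR| = 15.3, R = (24.02, 26.89). Then |ZR| = |R − Z| = 36.05.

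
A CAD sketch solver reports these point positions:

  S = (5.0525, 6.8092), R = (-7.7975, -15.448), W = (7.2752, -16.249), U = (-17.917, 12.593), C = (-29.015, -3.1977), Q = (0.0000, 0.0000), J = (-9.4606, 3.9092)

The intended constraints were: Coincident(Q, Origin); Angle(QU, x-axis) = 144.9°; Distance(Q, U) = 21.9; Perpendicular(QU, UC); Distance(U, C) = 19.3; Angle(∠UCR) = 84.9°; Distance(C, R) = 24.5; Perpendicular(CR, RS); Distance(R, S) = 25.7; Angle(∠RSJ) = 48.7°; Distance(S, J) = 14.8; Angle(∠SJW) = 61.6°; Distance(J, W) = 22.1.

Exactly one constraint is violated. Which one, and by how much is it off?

Distance(J, W) = 22.1 — off by 4.10.

Q = (0.00, 0.00) ✓; QU at 144.9° ✓; |QU| = 21.90 ✓; ∠(QU, UC) = 90.00° ✓; |UC| = 19.30 ✓; ∠UCR = 84.90° ✓; |CR| = 24.50 ✓; ∠(CR, RS) = 90.00° ✓; |RS| = 25.70 ✓; ∠RSJ = 48.70° ✓; |SJ| = 14.80 ✓; ∠SJW = 61.60° ✓; |JW| = 26.20 ✗.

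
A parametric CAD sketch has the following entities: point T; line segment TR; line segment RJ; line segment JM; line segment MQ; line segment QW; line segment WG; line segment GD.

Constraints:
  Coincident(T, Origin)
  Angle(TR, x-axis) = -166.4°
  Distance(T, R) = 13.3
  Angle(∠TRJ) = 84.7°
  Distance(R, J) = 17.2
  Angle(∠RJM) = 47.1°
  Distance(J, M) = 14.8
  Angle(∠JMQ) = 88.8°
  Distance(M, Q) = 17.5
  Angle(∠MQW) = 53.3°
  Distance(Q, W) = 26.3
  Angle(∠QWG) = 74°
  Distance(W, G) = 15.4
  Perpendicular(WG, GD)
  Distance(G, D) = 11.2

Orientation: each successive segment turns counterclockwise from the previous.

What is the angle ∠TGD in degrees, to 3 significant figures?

18.1°

∠QWG = 74.0° gives WG at 25.7° from the x-axis; with |WG| = 15.4, G = (2.35, -17.7). WG ⟂ GD, so GD runs at 116°; with |GD| = 11.2, D = (-2.50, -7.57). Then cos ∠TGD = GT·GD / (|GT||GD|), giving 18.1°.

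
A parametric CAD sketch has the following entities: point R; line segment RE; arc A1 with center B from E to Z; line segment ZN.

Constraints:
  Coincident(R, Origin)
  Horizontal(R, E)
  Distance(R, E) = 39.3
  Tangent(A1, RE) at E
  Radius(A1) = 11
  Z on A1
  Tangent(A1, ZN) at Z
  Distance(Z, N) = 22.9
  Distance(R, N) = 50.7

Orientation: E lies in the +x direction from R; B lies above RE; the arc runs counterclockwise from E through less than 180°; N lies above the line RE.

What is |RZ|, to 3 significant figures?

51.4

Checks: |BZ| = 11.00 ✓; ∠(BZ, ZN) = 90.00° ✓; |ZN| = 22.90 ✓; |RN| = 50.70 ✓.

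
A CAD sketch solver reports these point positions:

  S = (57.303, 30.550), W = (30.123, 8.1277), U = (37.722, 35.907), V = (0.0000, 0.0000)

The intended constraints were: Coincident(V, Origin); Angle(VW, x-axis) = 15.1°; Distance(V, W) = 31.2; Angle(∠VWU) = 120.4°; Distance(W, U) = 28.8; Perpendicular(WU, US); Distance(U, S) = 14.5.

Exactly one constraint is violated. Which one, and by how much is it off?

Distance(U, S) = 14.5 — off by 5.80.

V = (0.00, 0.00) ✓; VW at 15.10° ✓; |VW| = 31.20 ✓; ∠VWU = 120.4° ✓; |WU| = 28.80 ✓; ∠(WU, US) = 90.00° ✓; |US| = 20.30 ✗.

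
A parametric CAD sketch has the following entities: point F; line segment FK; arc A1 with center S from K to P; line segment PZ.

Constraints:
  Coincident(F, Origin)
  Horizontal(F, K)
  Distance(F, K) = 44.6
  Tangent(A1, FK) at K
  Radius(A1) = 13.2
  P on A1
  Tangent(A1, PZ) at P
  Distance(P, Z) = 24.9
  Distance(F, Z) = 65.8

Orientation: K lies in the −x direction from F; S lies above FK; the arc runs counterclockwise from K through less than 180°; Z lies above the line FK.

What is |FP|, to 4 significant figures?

41.40

Checks: |SP| = 13.20 ✓; ∠(SP, PZ) = 90.00° ✓; |PZ| = 24.90 ✓; |FZ| = 65.80 ✓.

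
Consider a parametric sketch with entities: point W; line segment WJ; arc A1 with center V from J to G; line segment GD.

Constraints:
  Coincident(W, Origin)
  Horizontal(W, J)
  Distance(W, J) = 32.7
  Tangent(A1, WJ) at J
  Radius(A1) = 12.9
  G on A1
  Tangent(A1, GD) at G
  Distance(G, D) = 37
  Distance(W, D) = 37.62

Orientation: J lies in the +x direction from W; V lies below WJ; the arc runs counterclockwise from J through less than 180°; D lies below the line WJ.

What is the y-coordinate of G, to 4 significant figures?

-6.104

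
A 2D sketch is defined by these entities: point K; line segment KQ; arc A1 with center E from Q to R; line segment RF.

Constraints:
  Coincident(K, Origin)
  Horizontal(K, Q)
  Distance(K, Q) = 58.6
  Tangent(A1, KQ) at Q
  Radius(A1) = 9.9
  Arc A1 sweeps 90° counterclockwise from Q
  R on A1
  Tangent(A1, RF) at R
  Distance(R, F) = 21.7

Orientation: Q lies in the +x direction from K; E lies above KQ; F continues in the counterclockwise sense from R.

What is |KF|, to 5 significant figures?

75.437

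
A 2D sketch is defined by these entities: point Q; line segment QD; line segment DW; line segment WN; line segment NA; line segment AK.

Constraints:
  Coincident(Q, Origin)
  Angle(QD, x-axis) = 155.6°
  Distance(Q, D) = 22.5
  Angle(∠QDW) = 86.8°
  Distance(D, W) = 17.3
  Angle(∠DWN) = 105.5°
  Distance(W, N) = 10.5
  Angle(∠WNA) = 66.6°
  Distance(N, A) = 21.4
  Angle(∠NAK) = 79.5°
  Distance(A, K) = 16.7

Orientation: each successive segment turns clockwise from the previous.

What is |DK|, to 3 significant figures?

9.62

∠WNA = 66.6° gives NA at -126° from the x-axis; with |NA| = 21.4, A = (-14.6, 5.00). ∠NAK = 79.5° gives AK at 134° from the x-axis; with |AK| = 16.7, K = (-26.2, 17.0). Then |DK| = |K − D| = 9.62.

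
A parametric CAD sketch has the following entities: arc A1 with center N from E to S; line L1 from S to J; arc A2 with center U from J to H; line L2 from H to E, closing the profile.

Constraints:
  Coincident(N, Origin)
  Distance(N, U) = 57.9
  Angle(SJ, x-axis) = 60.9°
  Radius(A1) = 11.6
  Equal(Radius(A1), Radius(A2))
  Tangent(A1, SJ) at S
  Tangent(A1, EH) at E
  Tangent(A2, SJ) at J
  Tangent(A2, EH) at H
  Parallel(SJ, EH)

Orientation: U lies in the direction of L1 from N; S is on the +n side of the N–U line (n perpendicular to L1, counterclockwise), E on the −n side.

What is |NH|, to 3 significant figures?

59.1

Tangency of A1 to both parallel lines with radius 11.6 puts S and E at N ± 11.6·n: S = (-10.1, 5.64), E = (10.1, -5.64). Equal radii place J and H the same way about U: J = U + 11.6·n = (18.0, 56.2), H = U − 11.6·n = (38.3, 44.9). Then |NH| = |H − N| = 59.1.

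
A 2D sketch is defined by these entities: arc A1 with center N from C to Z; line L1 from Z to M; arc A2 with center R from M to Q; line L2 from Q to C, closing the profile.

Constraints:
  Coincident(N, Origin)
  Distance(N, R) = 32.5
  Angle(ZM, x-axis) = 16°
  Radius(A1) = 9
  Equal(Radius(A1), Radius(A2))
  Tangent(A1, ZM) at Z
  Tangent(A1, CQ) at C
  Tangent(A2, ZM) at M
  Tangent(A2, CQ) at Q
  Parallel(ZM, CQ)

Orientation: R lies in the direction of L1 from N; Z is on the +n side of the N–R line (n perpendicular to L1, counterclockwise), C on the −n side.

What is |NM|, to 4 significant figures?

33.72

The slot axis is L1's direction at 16.0°, so u = (cos 16.0°, sin 16.0°) = (0.9613, 0.2756) and n = (−sin 16.0°, cos 16.0°) = (-0.2756, 0.9613). N is at the origin and R lies 32.5 along u from N, so R = 32.5·u = (31.24, 8.958). Tangency of A1 to both parallel lines with radius 9.0 puts Z and C at N ± 9.0·n: Z = (-2.481, 8.651), C = (2.481, -8.651). Equal radii place M and Q the same way about R: M = R + 9.0·n = (28.76, 17.61), Q = R − 9.0·n = (33.72, 0.3069). Then |NM| = |M − N| = 33.72.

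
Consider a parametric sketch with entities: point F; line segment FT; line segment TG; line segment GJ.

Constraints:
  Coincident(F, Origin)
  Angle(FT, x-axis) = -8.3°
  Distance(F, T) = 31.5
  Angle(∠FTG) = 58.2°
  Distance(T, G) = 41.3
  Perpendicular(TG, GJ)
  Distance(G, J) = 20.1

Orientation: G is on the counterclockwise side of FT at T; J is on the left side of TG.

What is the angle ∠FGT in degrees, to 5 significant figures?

47.304°

F is at the origin; FT runs at -8.3° with length 31.5, so T = 31.5·(cos -8.3°, sin -8.3°) = (31.170, -4.5472). ∠FTG = 58.2°, so TG runs at -8.3° + (180° − 58.2°) = 113.50° from the x-axis; with |TG| = 41.3, G = T + 41.3·(cos 113.50°, sin 113.50°) = (14.702, 33.327). Then cos ∠FGT = GF·GT / (|GF||GT|), giving 47.304°.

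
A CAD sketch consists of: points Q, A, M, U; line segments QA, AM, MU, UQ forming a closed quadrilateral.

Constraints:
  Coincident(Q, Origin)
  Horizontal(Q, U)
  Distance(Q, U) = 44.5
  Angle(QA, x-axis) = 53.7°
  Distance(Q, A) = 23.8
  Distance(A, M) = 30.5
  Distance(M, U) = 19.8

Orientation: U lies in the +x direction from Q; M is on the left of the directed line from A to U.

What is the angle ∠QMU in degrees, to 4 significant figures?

65.81°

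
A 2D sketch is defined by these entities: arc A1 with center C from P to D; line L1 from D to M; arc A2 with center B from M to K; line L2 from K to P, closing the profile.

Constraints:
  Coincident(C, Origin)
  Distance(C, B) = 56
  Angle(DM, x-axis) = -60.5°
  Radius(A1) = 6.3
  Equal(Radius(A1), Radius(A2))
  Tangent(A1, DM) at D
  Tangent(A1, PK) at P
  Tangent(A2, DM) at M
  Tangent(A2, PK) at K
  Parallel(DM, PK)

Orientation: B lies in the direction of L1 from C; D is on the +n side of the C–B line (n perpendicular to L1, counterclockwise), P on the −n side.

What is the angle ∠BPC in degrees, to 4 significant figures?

83.58°

C is at the origin and B lies 56.0 along u from C, so B = 56.0·u = (27.58, -48.74). Tangency of A1 to both parallel lines with radius 6.3 puts D and P at C ± 6.3·n: D = (5.483, 3.102), P = (-5.483, -3.102). Then cos ∠BPC = PB·PC / (|PB||PC|), giving 83.58°.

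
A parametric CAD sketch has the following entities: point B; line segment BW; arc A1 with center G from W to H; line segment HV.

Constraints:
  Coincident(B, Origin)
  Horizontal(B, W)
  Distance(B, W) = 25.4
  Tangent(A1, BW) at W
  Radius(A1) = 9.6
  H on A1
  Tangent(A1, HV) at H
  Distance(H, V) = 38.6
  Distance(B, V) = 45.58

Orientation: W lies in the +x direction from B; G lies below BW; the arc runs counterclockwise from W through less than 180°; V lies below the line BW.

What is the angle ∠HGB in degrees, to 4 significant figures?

7.537°

B is at the origin; BW is horizontal with |BW| = 25.4 and W on the +x side, so W = (25.40, 0.000). Tangency of A1 to BW means the radius GW is perpendicular to BW, so G = W + (0, -9.6) = (25.40, -9.600). Since GH ⟂ HV (tangency), |GV| = √(9.6² + 38.6²) = 39.78 regardless of where H sits on A1. So V lies on both circle(B, 45.58) and circle(G, 39.78); the below-BW intersection is V = (7.259, -45.00). H is the foot of the tangent from V: H = (16.05, -7.413).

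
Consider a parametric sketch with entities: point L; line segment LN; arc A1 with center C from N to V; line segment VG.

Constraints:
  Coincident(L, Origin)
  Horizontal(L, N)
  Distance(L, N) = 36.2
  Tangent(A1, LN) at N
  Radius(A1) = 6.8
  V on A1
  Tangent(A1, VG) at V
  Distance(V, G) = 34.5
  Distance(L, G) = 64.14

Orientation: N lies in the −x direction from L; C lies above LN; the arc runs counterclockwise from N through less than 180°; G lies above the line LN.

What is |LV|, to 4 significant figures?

32.59

L is at the origin; L and N share the same y with |LN| = 36.2 and N on the −x side, so N = (-36.20, 0.000). Tangency of A1 to LN means the radius CN is perpendicular to LN, so C = N + (0, 6.8) = (-36.20, 6.800). Since CV ⟂ VG (tangency), |CG| = √(6.8² + 34.5²) = 35.16 regardless of where V sits on A1. So G lies on both circle(L, 64.14) and circle(C, 35.16); the above-LN intersection is G = (-51.23, 38.59). V is the foot of the tangent from G: V = (-30.73, 10.84).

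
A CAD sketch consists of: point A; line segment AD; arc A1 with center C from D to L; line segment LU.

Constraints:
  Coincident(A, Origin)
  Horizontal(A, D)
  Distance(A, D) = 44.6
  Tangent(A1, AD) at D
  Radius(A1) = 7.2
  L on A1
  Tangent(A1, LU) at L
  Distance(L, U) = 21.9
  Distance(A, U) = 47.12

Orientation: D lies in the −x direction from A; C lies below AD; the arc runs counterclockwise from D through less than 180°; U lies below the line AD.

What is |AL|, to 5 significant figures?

51.649

Checks: |CL| = 7.200 ✓; ∠(CL, LU) = 90.00° ✓; |LU| = 21.90 ✓; |AU| = 47.12 ✓.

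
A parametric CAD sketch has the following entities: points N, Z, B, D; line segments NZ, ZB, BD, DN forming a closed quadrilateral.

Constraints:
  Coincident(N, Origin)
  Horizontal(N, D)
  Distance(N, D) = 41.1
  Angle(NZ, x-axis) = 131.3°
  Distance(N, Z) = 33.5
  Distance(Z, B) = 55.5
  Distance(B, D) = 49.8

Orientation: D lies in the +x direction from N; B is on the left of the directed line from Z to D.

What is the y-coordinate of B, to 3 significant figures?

48.2

N is at the origin; ND is horizontal with |ND| = 41.1 and D in +x, so D = (41.1, 0). NZ runs at 131.3° with |NZ| = 33.5, so Z = (-22.1, 25.2). B is determined by |ZB| = 55.5 and |BD| = 49.8 together: it lies at the intersection of circle(Z, 55.5) and circle(D, 49.8). With |ZD| = 68.0, the foot of the radical line on ZD is 38.4 from Z and the perpendicular offset is √(55.5² − 38.4²) = 40.0. Taking the left-of-ZD solution: B = (28.4, 48.2).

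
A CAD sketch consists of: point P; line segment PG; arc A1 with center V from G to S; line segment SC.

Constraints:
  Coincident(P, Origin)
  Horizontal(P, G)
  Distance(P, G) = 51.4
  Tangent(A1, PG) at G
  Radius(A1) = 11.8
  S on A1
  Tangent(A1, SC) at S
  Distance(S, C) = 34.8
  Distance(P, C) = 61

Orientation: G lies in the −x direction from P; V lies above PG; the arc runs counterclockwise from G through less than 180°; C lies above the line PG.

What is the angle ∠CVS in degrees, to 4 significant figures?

71.27°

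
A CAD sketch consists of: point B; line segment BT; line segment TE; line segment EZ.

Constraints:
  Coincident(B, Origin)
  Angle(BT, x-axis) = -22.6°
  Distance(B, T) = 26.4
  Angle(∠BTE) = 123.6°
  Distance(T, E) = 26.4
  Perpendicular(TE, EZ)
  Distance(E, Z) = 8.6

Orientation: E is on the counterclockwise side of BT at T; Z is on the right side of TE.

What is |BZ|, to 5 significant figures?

51.161

B is at the origin; BT runs at -22.6° with length 26.4, so T = 26.4·(cos -22.6°, sin -22.6°) = (24.373, -10.145). ∠BTE = 123.6°, so TE runs at -22.6° + (180° − 123.6°) = 33.800° from the x-axis; with |TE| = 26.4, E = T + 26.4·(cos 33.800°, sin 33.800°) = (46.311, 4.5408). TE is perpendicular to EZ; with |EZ| = 8.6 on the right of TE, Z = E + 8.6·(0.55630, -0.83098) = (51.095, -2.6057). Then |BZ| = |Z − B| = 51.161.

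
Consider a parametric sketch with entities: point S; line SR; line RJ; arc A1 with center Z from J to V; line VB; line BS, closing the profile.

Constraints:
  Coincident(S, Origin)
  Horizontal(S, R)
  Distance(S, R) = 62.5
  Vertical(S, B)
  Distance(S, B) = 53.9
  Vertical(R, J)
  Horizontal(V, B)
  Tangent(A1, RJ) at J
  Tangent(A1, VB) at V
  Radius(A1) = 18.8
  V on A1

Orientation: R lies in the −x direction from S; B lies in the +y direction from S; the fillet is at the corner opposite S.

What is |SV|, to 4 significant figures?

69.39

S is at the origin; SR is horizontal with |SR| = 62.5 and R on the −x side, so R = (-62.50, 0.000). SB is vertical with |SB| = 53.9 and B on the +y side, so B = (0.000, 53.90). The virtual corner opposite S is at (-62.50, 53.90). Tangency of A1 to RJ means the radius ZJ is perpendicular to RJ and since A1 is tangent to VB there, ZV ⟂ VB, with radius 18.8, so the center Z sits 18.8 in from both sides at Z = (-43.70, 35.10). That places the tangent points at J = (-62.50, 35.10) on RJ and V = (-43.70, 53.90) on VB. Then |SV| = |V − S| = 69.39.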